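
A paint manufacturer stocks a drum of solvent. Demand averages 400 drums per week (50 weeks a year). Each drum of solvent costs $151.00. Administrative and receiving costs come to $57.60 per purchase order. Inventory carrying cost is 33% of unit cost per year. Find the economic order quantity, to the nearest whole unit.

Q* ≈ 215 drums

Annual demand D = 400 × 50 = 20,000.
Holding cost H = 0.33 × $151.00 = $49.8300 per unit per year.
EOQ = √(2DS / H) = √(2 × 20,000 × 57.6 / 49.83).
= √(2,304,000 / 49.83) = √46,237.2065 ≈ 215.028.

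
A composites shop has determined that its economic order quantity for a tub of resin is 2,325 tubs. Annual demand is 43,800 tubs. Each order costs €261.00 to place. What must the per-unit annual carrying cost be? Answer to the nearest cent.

H ≈ €4.23

Invert the EOQ relation Q*² = 2DS/H.
From Q* = √(2DS/H): H = 2DS / Q*² = 2 × 43,800 × 261 / 2,325² = 4.2296.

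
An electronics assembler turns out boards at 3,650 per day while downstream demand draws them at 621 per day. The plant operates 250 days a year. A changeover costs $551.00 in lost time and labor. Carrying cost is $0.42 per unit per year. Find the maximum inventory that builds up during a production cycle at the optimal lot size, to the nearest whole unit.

I_max ≈ 18,386 boards

Annual demand D = 621 × 250 = 155,250.
Production build-up factor (1 − d/p) = 1 − 621/3,650 = 0.8299.
Q* = √(2DS / (H(1 − d/p))) = √(2 × 155,250 × 551 / (0.42 × 0.8299)).
= √(171,085,500 / 0.3485) ≈ 22155.357.
Maximum inventory = Q*(1 − d/p) = 22155.357 × 0.8299 ≈ 18385.911.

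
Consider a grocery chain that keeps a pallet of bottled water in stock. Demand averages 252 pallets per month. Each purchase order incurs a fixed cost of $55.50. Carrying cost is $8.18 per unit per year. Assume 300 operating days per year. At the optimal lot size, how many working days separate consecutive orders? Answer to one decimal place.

T ≈ 20.1 days

Annual demand D = 252 × 12 = 3,024.
EOQ = √(2DS/H) = √(2 × 3,024 × 55.5 / 8.18) ≈ 202.57.
Cycle time = Q*/D × 300 = 202.57 / 3,024 × 300 ≈ 20.096 days.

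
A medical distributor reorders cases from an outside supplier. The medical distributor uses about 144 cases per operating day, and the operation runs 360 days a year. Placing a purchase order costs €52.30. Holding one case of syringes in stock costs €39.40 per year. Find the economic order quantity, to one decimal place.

Q* ≈ 371.0 cases

Annual demand D = 144 × 360 = 51,840.
EOQ = √(2DS / H) = √(2 × 51,840 × 52.3 / 39.4).
= √(5,422,464 / 39.4) = √137,625.9898 ≈ 370.980.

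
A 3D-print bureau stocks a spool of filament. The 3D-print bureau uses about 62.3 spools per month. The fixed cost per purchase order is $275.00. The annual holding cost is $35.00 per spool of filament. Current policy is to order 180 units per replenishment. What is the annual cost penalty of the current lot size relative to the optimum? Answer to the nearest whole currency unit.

Extra cost ≈ $499 per year

Annual demand D = 62.3 × 12 = 747.6.
EOQ = √(2DS/H) = √(2 × 747.6 × 275 / 35) ≈ 108.39.
Cost at Q* = (D/Q*)S + (Q*/2)H = √(2DSH) ≈ $3,793.59.
Cost at Q = 180: (747.6/180)×275 + (180/2)×35 = $1,142.17 + $3,150.00 = $4,292.17.
Excess = $4,292.17 − $3,793.59 = $498.58.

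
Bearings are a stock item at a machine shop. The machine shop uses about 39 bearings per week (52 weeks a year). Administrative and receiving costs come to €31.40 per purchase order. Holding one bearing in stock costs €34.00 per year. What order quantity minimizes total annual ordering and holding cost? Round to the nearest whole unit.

Annual demand D = 39 × 52 = 2,028.
EOQ = √(2DS / H) = √(2 × 2,028 × 31.4 / 34).
= √(127,358.4 / 34) = √3,745.8353 ≈ 61.203.

Q* ≈ 61 bearings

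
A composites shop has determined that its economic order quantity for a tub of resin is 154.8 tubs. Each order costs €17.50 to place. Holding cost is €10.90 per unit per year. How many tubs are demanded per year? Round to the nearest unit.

D ≈ 7,463 tubs per year

The basic EOQ model gives Q* = √(2DS/H); rearrange for the unknown.
From Q* = √(2DS/H): D = Q*²H / (2S) = 154.8² × 10.9 / (2 × 17.5) = 7462.775.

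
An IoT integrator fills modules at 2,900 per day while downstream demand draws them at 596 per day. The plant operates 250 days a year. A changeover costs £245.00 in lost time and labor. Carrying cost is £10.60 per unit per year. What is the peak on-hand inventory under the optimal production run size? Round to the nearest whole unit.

I_max ≈ 2,339 modules

Annual demand D = 596 × 250 = 149,000.
Production build-up factor (1 − d/p) = 1 − 596/2,900 = 0.7945.
Q* = √(2DS / (H(1 − d/p))) = √(2 × 149,000 × 245 / (10.6 × 0.7945)).
= √(73,010,000 / 8.4215) ≈ 2944.395.
Maximum inventory = Q*(1 − d/p) = 2944.395 × 0.7945 ≈ 2339.271.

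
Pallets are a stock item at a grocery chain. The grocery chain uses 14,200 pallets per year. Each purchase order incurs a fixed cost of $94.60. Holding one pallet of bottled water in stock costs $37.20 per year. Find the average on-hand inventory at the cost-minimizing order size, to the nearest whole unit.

Q* = √(2DS/H) = √(2 × 14,200 × 94.6 / 37.2) ≈ 268.74.
Average inventory = Q*/2 ≈ 268.74 / 2 = 134.370.

Average inventory ≈ 134 pallets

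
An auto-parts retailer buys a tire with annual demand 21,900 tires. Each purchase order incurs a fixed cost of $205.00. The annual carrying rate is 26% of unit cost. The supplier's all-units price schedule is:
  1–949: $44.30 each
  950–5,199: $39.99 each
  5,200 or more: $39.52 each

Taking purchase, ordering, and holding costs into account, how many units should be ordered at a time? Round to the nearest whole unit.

Q* ≈ 950 tires

Holding cost per unit per year at price C is H = 0.26·C.
Candidates are each tier's EOQ (if it falls in that tier) and each price-break quantity.
EOQ at $44.30 = 882.9 (feasible in tier 1): TC = 21,900×$44.30 + (21,900/882.9)×205 + (882.9/2)×0.26×$44.30 = $980,339.57.
EOQ at $39.99 = 929.3 < 950, so use break Q=950: TC = 21,900×$39.99 + (21,900/950.0)×205 + (950.0/2)×0.26×$39.99 = $885,445.55.
EOQ at $39.52 = 934.8 < 5200, so use break Q=5200: TC = 21,900×$39.52 + (21,900/5200.0)×205 + (5200.0/2)×0.26×$39.52 = $893,066.89.
Lowest total cost is $885,445.55 at Q = 950.0.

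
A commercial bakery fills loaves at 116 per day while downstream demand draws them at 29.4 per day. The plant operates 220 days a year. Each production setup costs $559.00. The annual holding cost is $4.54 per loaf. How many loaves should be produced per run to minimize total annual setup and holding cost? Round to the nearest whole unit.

Q* ≈ 1,461 loaves

Annual demand D = 29.4 × 220 = 6,468.
Production build-up factor (1 − d/p) = 1 − 29.4/116 = 0.7466.
Q* = √(2DS / (H(1 − d/p))) = √(2 × 6,468 × 559 / (4.54 × 0.7466)).
= √(7,231,224 / 3.3893) ≈ 1460.656.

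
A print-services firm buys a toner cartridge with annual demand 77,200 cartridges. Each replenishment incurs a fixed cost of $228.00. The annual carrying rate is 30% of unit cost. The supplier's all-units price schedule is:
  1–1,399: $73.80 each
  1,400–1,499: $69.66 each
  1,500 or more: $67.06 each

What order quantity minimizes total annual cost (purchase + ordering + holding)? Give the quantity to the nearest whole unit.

Q* ≈ 1,500 cartridges

Holding cost per unit per year at price C is H = 0.30·C.
Candidates are each tier's EOQ (if it falls in that tier) and each price-break quantity.
EOQ at $73.80 = 1261.0 (feasible in tier 1): TC = 77,200×$73.80 + (77,200/1261.0)×228 + (1261.0/2)×0.30×$73.80 = $5,725,277.72.
EOQ at $69.66 = 1297.9 < 1400, so use break Q=1400: TC = 77,200×$69.66 + (77,200/1400.0)×228 + (1400.0/2)×0.30×$69.66 = $5,404,953.17.
EOQ at $67.06 = 1322.8 < 1500, so use break Q=1500: TC = 77,200×$67.06 + (77,200/1500.0)×228 + (1500.0/2)×0.30×$67.06 = $5,203,854.90.
Lowest total cost is $5,203,854.90 at Q = 1500.0.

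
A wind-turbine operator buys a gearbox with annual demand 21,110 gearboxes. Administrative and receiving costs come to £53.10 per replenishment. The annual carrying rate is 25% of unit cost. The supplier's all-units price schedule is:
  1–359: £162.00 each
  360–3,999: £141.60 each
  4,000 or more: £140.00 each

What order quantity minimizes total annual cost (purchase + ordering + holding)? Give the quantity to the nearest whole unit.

Q* ≈ 360 gearboxes

Holding cost per unit per year at price C is H = 0.25·C.
Candidates are each tier's EOQ (if it falls in that tier) and each price-break quantity.
EOQ at £162.00 = 235.3 (feasible in tier 1): TC = 21,110×£162.00 + (21,110/235.3)×53.1 + (235.3/2)×0.25×£162.00 = £3,429,348.71.
EOQ at £141.60 = 251.7 < 360, so use break Q=360: TC = 21,110×£141.60 + (21,110/360.0)×53.1 + (360.0/2)×0.25×£141.60 = £2,998,661.73.
EOQ at £140.00 = 253.1 < 4000, so use break Q=4000: TC = 21,110×£140.00 + (21,110/4000.0)×53.1 + (4000.0/2)×0.25×£140.00 = £3,025,680.24.
Lowest total cost is £2,998,661.73 at Q = 360.0.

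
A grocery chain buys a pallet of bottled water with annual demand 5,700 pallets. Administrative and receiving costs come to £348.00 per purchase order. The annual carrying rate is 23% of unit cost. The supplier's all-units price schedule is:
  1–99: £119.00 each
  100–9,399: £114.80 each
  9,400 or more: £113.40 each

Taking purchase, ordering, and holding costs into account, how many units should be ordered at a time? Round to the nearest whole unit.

Holding cost per unit per year at price C is H = 0.23·C.
For each price level, check whether its EOQ is feasible; otherwise the best quantity at that price is the breakpoint.
Tier 1 (£119.00): EOQ = 380.7 exceeds tier's upper bound 99, so this tier is dominated.
EOQ at £114.80 = 387.6 (feasible in tier 2): TC = 5,700×£114.80 + (5,700/387.6)×348 + (387.6/2)×0.23×£114.80 = £664,594.74.
EOQ at £113.40 = 390.0 < 9400, so use break Q=9400: TC = 5,700×£113.40 + (5,700/9400.0)×348 + (9400.0/2)×0.23×£113.40 = £769,176.42.
Lowest total cost is £664,594.74 at Q = 387.6.

Q* ≈ 388 pallets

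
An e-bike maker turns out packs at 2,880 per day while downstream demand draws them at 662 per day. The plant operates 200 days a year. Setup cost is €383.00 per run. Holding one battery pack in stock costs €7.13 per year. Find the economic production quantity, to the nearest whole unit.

Q* ≈ 4,298 packs

Annual demand D = 662 × 200 = 132,400.
Production build-up factor (1 − d/p) = 1 − 662/2,880 = 0.7701.
Q* = √(2DS / (H(1 − d/p))) = √(2 × 132,400 × 383 / (7.13 × 0.7701)).
= √(101,418,400 / 5.4911) ≈ 4297.631.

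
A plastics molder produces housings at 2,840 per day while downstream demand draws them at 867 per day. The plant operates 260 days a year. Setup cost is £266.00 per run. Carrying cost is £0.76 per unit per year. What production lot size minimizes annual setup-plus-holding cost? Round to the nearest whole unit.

Q* ≈ 15,071 housings

Annual demand D = 867 × 260 = 225,420.
Production build-up factor (1 − d/p) = 1 − 867/2,840 = 0.6947.
Q* = √(2DS / (H(1 − d/p))) = √(2 × 225,420 × 266 / (0.76 × 0.6947)).
= √(119,923,440 / 0.528) ≈ 15070.958.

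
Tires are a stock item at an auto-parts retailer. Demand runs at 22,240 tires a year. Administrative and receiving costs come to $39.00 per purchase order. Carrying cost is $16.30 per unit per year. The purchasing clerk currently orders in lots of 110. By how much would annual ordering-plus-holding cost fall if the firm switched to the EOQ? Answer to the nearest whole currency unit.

Extra cost ≈ $3,464 per year

EOQ = √(2DS/H) = √(2 × 22,240 × 39 / 16.3) ≈ 326.23.
Cost at Q* = (D/Q*)S + (Q*/2)H = √(2DSH) ≈ $5,317.51.
Cost at Q = 110: (22,240/110)×39 + (110/2)×16.3 = $7,885.09 + $896.50 = $8,781.59.
Excess = $8,781.59 − $5,317.51 = $3,464.08.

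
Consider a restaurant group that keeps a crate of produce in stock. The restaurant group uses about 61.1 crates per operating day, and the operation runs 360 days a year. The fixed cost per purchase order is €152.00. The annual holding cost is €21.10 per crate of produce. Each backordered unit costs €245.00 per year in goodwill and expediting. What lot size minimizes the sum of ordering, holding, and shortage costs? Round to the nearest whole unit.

Q* ≈ 587 crates

Annual demand D = 61.1 × 360 = 21,996.
With planned backorders, Q* = √(2DS/H) · √((H+B)/B).
√(2DS/H) = √(2 × 21,996 × 152 / 21.1) = 562.947.
√((H+B)/B) = √((21.1+245)/245) = 1.0422.
Q* ≈ 586.687.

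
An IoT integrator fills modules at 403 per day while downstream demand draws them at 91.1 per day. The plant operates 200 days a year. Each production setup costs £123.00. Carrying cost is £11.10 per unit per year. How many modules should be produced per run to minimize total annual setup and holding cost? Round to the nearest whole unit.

Q* ≈ 722 modules

Annual demand D = 91.1 × 200 = 18,220.
Production build-up factor (1 − d/p) = 1 − 91.1/403 = 0.7739.
Q* = √(2DS / (H(1 − d/p))) = √(2 × 18,220 × 123 / (11.1 × 0.7739)).
= √(4,482,120 / 8.5908) ≈ 722.312.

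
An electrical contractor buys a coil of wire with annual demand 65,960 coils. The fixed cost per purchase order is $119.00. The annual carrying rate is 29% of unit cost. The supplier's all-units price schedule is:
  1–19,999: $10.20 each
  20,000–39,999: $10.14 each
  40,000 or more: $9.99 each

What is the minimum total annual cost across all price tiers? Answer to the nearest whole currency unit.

TC* ≈ $679,606

Holding cost per unit per year at price C is H = 0.29·C.
For each price level, check whether its EOQ is feasible; otherwise the best quantity at that price is the breakpoint.
EOQ at $10.20 = 2303.7 (feasible in tier 1): TC = 65,960×$10.20 + (65,960/2303.7)×119 + (2303.7/2)×0.29×$10.20 = $679,606.40.
EOQ at $10.14 = 2310.5 < 20000, so use break Q=20000: TC = 65,960×$10.14 + (65,960/20000.0)×119 + (20000.0/2)×0.29×$10.14 = $698,632.86.
EOQ at $9.99 = 2327.8 < 40000, so use break Q=40000: TC = 65,960×$9.99 + (65,960/40000.0)×119 + (40000.0/2)×0.29×$9.99 = $717,078.63.
Lowest total cost among the candidates is at Q = 2303.7.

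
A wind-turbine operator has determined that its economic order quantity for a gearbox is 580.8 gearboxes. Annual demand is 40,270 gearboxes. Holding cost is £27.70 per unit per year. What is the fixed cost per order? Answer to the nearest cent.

S ≈ £116.02

The basic EOQ model gives Q* = √(2DS/H); rearrange for the unknown.
From Q* = √(2DS/H): S = Q*²H / (2D) = 580.8² × 27.7 / (2 × 40,270) = 116.0169.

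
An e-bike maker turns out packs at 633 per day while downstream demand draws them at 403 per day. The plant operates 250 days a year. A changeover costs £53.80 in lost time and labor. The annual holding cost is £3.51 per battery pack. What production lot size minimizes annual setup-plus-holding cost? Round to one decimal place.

Annual demand D = 403 × 250 = 100,750.
Production build-up factor (1 − d/p) = 1 − 403/633 = 0.3633.
Q* = √(2DS / (H(1 − d/p))) = √(2 × 100,750 × 53.8 / (3.51 × 0.3633)).
= √(10,840,700 / 1.2754) ≈ 2915.500.

Q* ≈ 2,915.5 packs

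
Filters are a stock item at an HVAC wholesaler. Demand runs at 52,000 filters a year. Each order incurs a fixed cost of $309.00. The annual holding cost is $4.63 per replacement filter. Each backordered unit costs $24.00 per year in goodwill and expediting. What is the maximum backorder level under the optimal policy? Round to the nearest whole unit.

With planned backorders, Q* = √(2DS/H) · √((H+B)/B).
√(2DS/H) = √(2 × 52,000 × 309 / 4.63) = 2634.544.
√((H+B)/B) = √((4.63+24)/24) = 1.0922.
Q* ≈ 2877.468.
S* = Q* · H/(H+B) = 2877.468 × 4.63/28.63 ≈ 465.340.

S* ≈ 465 filters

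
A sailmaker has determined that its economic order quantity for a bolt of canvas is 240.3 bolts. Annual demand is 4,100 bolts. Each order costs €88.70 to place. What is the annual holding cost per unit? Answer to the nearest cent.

H ≈ €12.60

Invert the EOQ relation Q*² = 2DS/H.
From Q* = √(2DS/H): H = 2DS / Q*² = 2 × 4,100 × 88.7 / 240.3² = 12.5959.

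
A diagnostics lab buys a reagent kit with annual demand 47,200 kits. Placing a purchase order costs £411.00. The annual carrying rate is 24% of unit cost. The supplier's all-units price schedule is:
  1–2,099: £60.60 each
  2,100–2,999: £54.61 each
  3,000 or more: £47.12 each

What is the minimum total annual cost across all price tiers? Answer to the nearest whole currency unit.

Holding cost per unit per year at price C is H = 0.24·C.
Evaluate total cost at each tier's feasible EOQ or, if the EOQ is below the tier, at the tier's minimum quantity.
EOQ at £60.60 = 1633.3 (feasible in tier 1): TC = 47,200×£60.60 + (47,200/1633.3)×411 + (1633.3/2)×0.24×£60.60 = £2,884,074.66.
EOQ at £54.61 = 1720.5 < 2100, so use break Q=2100: TC = 47,200×£54.61 + (47,200/2100.0)×411 + (2100.0/2)×0.24×£54.61 = £2,600,591.43.
EOQ at £47.12 = 1852.2 < 3000, so use break Q=3000: TC = 47,200×£47.12 + (47,200/3000.0)×411 + (3000.0/2)×0.24×£47.12 = £2,247,493.60.
Lowest total cost among the candidates is at Q = 3000.0.

TC* ≈ £2,247,494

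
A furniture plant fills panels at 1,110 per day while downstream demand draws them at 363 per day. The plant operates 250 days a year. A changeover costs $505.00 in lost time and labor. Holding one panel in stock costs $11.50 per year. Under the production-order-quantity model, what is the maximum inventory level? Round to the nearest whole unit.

Annual demand D = 363 × 250 = 90,750.
Production build-up factor (1 − d/p) = 1 − 363/1,110 = 0.6730.
Q* = √(2DS / (H(1 − d/p))) = √(2 × 90,750 × 505 / (11.5 × 0.6730)).
= √(91,657,500 / 7.7392) ≈ 3441.409.
Maximum inventory = Q*(1 − d/p) = 3441.409 × 0.6730 ≈ 2315.975.

I_max ≈ 2,316 panels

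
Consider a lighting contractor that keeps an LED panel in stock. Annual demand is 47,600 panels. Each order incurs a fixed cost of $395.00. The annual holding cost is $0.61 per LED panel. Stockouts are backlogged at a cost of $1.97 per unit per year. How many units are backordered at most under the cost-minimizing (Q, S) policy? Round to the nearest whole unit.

With planned backorders, Q* = √(2DS/H) · √((H+B)/B).
√(2DS/H) = √(2 × 47,600 × 395 / 0.61) = 7851.490.
√((H+B)/B) = √((0.61+1.97)/1.97) = 1.1444.
Q* ≈ 8985.223.
S* = Q* · H/(H+B) = 8985.223 × 0.61/2.58 ≈ 2124.413.

S* ≈ 2,124 panels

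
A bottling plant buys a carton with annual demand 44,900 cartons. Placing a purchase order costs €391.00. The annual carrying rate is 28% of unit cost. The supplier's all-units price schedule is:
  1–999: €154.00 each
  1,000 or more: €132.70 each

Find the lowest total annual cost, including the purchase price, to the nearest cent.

Holding cost per unit per year at price C is H = 0.28·C.
Candidates are each tier's EOQ (if it falls in that tier) and each price-break quantity.
EOQ at €154.00 = 902.4 (feasible in tier 1): TC = 44,900×€154.00 + (44,900/902.4)×391 + (902.4/2)×0.28×€154.00 = €6,953,510.42.
EOQ at €132.70 = 972.1 < 1000, so use break Q=1000: TC = 44,900×€132.70 + (44,900/1000.0)×391 + (1000.0/2)×0.28×€132.70 = €5,994,363.90.
Lowest total cost among the candidates is at Q = 1000.0.

TC* ≈ €5,994,363.90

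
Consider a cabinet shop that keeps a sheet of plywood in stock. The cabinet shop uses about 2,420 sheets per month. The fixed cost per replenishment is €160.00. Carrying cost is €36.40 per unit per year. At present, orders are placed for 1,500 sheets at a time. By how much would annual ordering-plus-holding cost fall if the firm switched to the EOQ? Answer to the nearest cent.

Extra cost ≈ €12,005.81 per year

Annual demand D = 2,420 × 12 = 29,040.
EOQ = √(2DS/H) = √(2 × 29,040 × 160 / 36.4) ≈ 505.27.
Cost at Q* = (D/Q*)S + (Q*/2)H = √(2DSH) ≈ €18,391.79.
Cost at Q = 1,500: (29,040/1,500)×160 + (1,500/2)×36.4 = €3,097.60 + €27,300.00 = €30,397.60.
Excess = €30,397.60 − €18,391.79 = €12,005.81.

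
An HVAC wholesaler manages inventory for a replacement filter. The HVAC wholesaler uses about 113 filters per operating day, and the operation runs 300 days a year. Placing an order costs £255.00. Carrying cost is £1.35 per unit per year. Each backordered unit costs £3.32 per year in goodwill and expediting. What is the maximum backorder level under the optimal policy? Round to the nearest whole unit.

S* ≈ 1,227 filters

Annual demand D = 113 × 300 = 33,900.
With planned backorders, Q* = √(2DS/H) · √((H+B)/B).
√(2DS/H) = √(2 × 33,900 × 255 / 1.35) = 3578.640.
√((H+B)/B) = √((1.35+3.32)/3.32) = 1.1860.
Q* ≈ 4244.313.
S* = Q* · H/(H+B) = 4244.313 × 1.35/4.67 ≈ 1226.943.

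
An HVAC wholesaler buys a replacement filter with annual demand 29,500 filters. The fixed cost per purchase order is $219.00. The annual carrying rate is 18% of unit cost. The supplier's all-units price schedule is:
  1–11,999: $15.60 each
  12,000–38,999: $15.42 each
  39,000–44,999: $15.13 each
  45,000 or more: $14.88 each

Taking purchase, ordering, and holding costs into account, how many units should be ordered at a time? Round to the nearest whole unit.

Q* ≈ 2,145 filters

Holding cost per unit per year at price C is H = 0.18·C.
For each price level, check whether its EOQ is feasible; otherwise the best quantity at that price is the breakpoint.
EOQ at $15.60 = 2145.1 (feasible in tier 1): TC = 29,500×$15.60 + (29,500/2145.1)×219 + (2145.1/2)×0.18×$15.60 = $466,223.47.
EOQ at $15.42 = 2157.6 < 12000, so use break Q=12000: TC = 29,500×$15.42 + (29,500/12000.0)×219 + (12000.0/2)×0.18×$15.42 = $472,081.97.
EOQ at $15.13 = 2178.2 < 39000, so use break Q=39000: TC = 29,500×$15.13 + (29,500/39000.0)×219 + (39000.0/2)×0.18×$15.13 = $499,606.95.
EOQ at $14.88 = 2196.4 < 45000, so use break Q=45000: TC = 29,500×$14.88 + (29,500/45000.0)×219 + (45000.0/2)×0.18×$14.88 = $499,367.57.
Lowest total cost is $466,223.47 at Q = 2145.1.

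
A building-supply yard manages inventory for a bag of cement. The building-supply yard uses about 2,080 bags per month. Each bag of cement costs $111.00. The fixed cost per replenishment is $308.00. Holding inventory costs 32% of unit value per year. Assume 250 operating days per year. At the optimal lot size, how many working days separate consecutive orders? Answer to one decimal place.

Annual demand D = 2,080 × 12 = 24,960.
Holding cost H = 0.32 × $111.00 = $35.5200 per unit per year.
Q* = √(2DS/H) = √(2 × 24,960 × 308 / 35.52) ≈ 657.92.
Cycle time = Q*/D × 250 = 657.92 / 24,960 × 250 ≈ 6.590 days.

T ≈ 6.6 days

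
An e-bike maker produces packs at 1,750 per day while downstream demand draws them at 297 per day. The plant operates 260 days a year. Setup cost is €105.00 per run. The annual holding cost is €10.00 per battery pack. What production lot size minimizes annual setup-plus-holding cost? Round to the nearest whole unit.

Q* ≈ 1,398 packs

Annual demand D = 297 × 260 = 77,220.
Production build-up factor (1 − d/p) = 1 − 297/1,750 = 0.8303.
Q* = √(2DS / (H(1 − d/p))) = √(2 × 77,220 × 105 / (10 × 0.8303)).
= √(16,216,200 / 8.3029) ≈ 1397.529.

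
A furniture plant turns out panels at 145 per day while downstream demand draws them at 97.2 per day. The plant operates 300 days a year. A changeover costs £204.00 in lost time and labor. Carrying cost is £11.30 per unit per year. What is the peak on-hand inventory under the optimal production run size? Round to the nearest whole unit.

Annual demand D = 97.2 × 300 = 29,160.
Production build-up factor (1 − d/p) = 1 − 97.2/145 = 0.3297.
Q* = √(2DS / (H(1 − d/p))) = √(2 × 29,160 × 204 / (11.3 × 0.3297)).
= √(11,897,280 / 3.7251) ≈ 1787.124.
Maximum inventory = Q*(1 − d/p) = 1787.124 × 0.3297 ≈ 589.135.

I_max ≈ 589 panels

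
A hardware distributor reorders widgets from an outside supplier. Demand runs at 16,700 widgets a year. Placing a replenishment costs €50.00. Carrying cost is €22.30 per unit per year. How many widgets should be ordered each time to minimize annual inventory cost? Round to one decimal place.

EOQ = √(2DS / H) = √(2 × 16,700 × 50 / 22.3).
= √(1,670,000 / 22.3) = √74,887.8924 ≈ 273.657.

Q* ≈ 273.7 widgets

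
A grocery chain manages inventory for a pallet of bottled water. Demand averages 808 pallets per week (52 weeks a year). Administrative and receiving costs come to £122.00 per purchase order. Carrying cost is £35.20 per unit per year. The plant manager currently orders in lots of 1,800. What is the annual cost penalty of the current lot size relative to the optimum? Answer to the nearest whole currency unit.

Annual demand D = 808 × 52 = 42,016.
EOQ = √(2DS/H) = √(2 × 42,016 × 122 / 35.2) ≈ 539.67.
Cost at Q* = (D/Q*)S + (Q*/2)H = √(2DSH) ≈ £18,996.50.
Cost at Q = 1,800: (42,016/1,800)×122 + (1,800/2)×35.2 = £2,847.75 + £31,680.00 = £34,527.75.
Excess = £34,527.75 − £18,996.50 = £15,531.25.

Extra cost ≈ £15,531 per year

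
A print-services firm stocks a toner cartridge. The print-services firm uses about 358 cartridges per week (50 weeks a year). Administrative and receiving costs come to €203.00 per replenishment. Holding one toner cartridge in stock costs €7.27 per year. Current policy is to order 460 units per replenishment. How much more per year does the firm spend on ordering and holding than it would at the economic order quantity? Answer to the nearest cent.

Annual demand D = 358 × 50 = 17,900.
EOQ = √(2DS/H) = √(2 × 17,900 × 203 / 7.27) ≈ 999.82.
Cost at Q* = (D/Q*)S + (Q*/2)H = √(2DSH) ≈ €7,268.70.
Cost at Q = 460: (17,900/460)×203 + (460/2)×7.27 = €7,899.35 + €1,672.10 = €9,571.45.
Excess = €9,571.45 − €7,268.70 = €2,302.75.

Extra cost ≈ €2,302.75 per year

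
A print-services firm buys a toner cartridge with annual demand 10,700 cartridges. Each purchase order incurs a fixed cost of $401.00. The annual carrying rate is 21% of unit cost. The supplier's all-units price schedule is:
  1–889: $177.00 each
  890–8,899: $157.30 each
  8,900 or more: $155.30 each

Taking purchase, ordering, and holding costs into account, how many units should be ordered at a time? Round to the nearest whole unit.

Holding cost per unit per year at price C is H = 0.21·C.
Candidates are each tier's EOQ (if it falls in that tier) and each price-break quantity.
EOQ at $177.00 = 480.5 (feasible in tier 1): TC = 10,700×$177.00 + (10,700/480.5)×401 + (480.5/2)×0.21×$177.00 = $1,911,759.75.
EOQ at $157.30 = 509.7 < 890, so use break Q=890: TC = 10,700×$157.30 + (10,700/890.0)×401 + (890.0/2)×0.21×$157.30 = $1,702,630.70.
EOQ at $155.30 = 513.0 < 8900, so use break Q=8900: TC = 10,700×$155.30 + (10,700/8900.0)×401 + (8900.0/2)×0.21×$155.30 = $1,807,319.95.
Lowest total cost is $1,702,630.70 at Q = 890.0.

Q* ≈ 890 cartridges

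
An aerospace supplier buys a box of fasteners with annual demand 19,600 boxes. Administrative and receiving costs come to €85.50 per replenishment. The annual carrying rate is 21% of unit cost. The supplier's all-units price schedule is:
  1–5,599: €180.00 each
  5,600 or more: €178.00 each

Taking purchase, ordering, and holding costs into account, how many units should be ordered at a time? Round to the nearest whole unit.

Q* ≈ 298 boxes

Holding cost per unit per year at price C is H = 0.21·C.
Candidates are each tier's EOQ (if it falls in that tier) and each price-break quantity.
EOQ at €180.00 = 297.8 (feasible in tier 1): TC = 19,600×€180.00 + (19,600/297.8)×85.5 + (297.8/2)×0.21×€180.00 = €3,539,255.69.
EOQ at €178.00 = 299.4 < 5600, so use break Q=5600: TC = 19,600×€178.00 + (19,600/5600.0)×85.5 + (5600.0/2)×0.21×€178.00 = €3,593,763.25.
Lowest total cost is €3,539,255.69 at Q = 297.8.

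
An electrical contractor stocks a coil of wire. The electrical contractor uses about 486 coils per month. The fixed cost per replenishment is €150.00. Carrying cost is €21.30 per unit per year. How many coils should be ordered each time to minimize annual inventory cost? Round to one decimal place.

Q* ≈ 286.6 coils

Annual demand D = 486 × 12 = 5,832.
EOQ = √(2DS / H) = √(2 × 5,832 × 150 / 21.3).
= √(1,749,600 / 21.3) = √82,140.8451 ≈ 286.602.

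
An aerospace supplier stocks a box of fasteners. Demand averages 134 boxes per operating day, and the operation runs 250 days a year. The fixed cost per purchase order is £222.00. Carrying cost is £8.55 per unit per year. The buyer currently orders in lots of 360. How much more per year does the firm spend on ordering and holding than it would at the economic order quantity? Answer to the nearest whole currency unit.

Extra cost ≈ £10,920 per year

Annual demand D = 134 × 250 = 33,500.
EOQ = √(2DS/H) = √(2 × 33,500 × 222 / 8.55) ≈ 1318.96.
Cost at Q* = (D/Q*)S + (Q*/2)H = √(2DSH) ≈ £11,277.09.
Cost at Q = 360: (33,500/360)×222 + (360/2)×8.55 = £20,658.33 + £1,539.00 = £22,197.33.
Excess = £22,197.33 − £11,277.09 = £10,920.25.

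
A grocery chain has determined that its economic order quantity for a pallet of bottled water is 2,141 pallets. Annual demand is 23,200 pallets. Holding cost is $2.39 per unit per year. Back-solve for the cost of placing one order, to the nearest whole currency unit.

S ≈ $236

The basic EOQ model gives Q* = √(2DS/H); rearrange for the unknown.
From Q* = √(2DS/H): S = Q*²H / (2D) = 2,141² × 2.39 / (2 × 23,200) = 236.1094.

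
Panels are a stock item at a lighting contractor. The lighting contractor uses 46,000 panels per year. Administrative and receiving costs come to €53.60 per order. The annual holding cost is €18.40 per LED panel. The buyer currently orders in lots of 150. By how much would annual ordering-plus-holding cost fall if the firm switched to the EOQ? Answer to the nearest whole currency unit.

Extra cost ≈ €8,292 per year

EOQ = √(2DS/H) = √(2 × 46,000 × 53.6 / 18.4) ≈ 517.69.
Cost at Q* = (D/Q*)S + (Q*/2)H = √(2DSH) ≈ €9,525.44.
Cost at Q = 150: (46,000/150)×53.6 + (150/2)×18.4 = €16,437.33 + €1,380.00 = €17,817.33.
Excess = €17,817.33 − €9,525.44 = €8,291.89.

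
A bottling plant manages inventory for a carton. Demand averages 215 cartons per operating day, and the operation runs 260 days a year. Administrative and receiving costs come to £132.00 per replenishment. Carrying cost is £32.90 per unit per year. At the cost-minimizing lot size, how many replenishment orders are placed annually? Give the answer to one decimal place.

Annual demand D = 215 × 260 = 55,900.
The optimal lot size = √(2DS/H) = √(2 × 55,900 × 132 / 32.9) ≈ 669.75.
Orders per year = D / Q* = 55,900 / 669.75 ≈ 83.465.

N ≈ 83.5 orders per year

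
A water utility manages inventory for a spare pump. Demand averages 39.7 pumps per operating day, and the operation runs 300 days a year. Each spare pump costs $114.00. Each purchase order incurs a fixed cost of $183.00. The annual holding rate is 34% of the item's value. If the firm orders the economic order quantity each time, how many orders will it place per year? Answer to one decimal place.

N ≈ 35.5 orders per year

Annual demand D = 39.7 × 300 = 11,910.
Holding cost H = 0.34 × $114.00 = $38.7600 per unit per year.
The optimal lot size = √(2DS/H) = √(2 × 11,910 × 183 / 38.76) ≈ 335.35.
Orders per year = D / Q* = 11,910 / 335.35 ≈ 35.515.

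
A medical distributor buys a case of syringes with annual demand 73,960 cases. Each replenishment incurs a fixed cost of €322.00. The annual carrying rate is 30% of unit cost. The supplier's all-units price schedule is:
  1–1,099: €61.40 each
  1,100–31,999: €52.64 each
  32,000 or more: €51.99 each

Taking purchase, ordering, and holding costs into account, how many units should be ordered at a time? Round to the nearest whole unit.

Holding cost per unit per year at price C is H = 0.30·C.
For each price level, check whether its EOQ is feasible; otherwise the best quantity at that price is the breakpoint.
Tier 1 (€61.40): EOQ = 1608.0 exceeds tier's upper bound 1099, so this tier is dominated.
EOQ at €52.64 = 1736.7 (feasible in tier 2): TC = 73,960×€52.64 + (73,960/1736.7)×322 + (1736.7/2)×0.30×€52.64 = €3,920,680.24.
EOQ at €51.99 = 1747.5 < 32000, so use break Q=32000: TC = 73,960×€51.99 + (73,960/32000.0)×322 + (32000.0/2)×0.30×€51.99 = €4,095,476.62.
Lowest total cost is €3,920,680.24 at Q = 1736.7.

Q* ≈ 1,737 cases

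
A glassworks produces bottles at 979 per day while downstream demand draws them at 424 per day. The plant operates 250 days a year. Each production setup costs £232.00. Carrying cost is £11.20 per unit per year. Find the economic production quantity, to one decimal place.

Annual demand D = 424 × 250 = 106,000.
Production build-up factor (1 − d/p) = 1 − 424/979 = 0.5669.
Q* = √(2DS / (H(1 − d/p))) = √(2 × 106,000 × 232 / (11.2 × 0.5669)).
= √(49,184,000 / 6.3493) ≈ 2783.221.

Q* ≈ 2,783.2 bottles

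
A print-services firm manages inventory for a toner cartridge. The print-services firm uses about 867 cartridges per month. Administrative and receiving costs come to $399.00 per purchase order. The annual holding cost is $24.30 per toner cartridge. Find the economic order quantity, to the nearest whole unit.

Q* ≈ 585 cartridges

Annual demand D = 867 × 12 = 10,404.
EOQ = √(2DS / H) = √(2 × 10,404 × 399 / 24.3).
= √(8,302,392 / 24.3) = √341,662.2222 ≈ 584.519.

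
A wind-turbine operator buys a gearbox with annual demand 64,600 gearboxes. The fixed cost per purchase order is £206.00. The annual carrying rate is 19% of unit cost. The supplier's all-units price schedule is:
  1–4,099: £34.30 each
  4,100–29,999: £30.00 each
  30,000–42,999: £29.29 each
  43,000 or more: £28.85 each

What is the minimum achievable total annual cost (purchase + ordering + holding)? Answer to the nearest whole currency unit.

TC* ≈ £1,952,931

Holding cost per unit per year at price C is H = 0.19·C.
Candidates are each tier's EOQ (if it falls in that tier) and each price-break quantity.
EOQ at £34.30 = 2020.9 (feasible in tier 1): TC = 64,600×£34.30 + (64,600/2020.9)×206 + (2020.9/2)×0.19×£34.30 = £2,228,950.09.
EOQ at £30.00 = 2160.9 < 4100, so use break Q=4100: TC = 64,600×£30.00 + (64,600/4100.0)×206 + (4100.0/2)×0.19×£30.00 = £1,952,930.76.
EOQ at £29.29 = 2186.9 < 30000, so use break Q=30000: TC = 64,600×£29.29 + (64,600/30000.0)×206 + (30000.0/2)×0.19×£29.29 = £1,976,054.09.
EOQ at £28.85 = 2203.5 < 43000, so use break Q=43000: TC = 64,600×£28.85 + (64,600/43000.0)×206 + (43000.0/2)×0.19×£28.85 = £1,981,871.73.
Lowest total cost among the candidates is at Q = 4100.0.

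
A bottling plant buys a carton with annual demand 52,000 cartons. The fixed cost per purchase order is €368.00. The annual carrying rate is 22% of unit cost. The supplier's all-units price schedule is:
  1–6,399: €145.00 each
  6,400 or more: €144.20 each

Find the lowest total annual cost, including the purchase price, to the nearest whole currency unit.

Holding cost per unit per year at price C is H = 0.22·C.
Evaluate total cost at each tier's feasible EOQ or, if the EOQ is below the tier, at the tier's minimum quantity.
EOQ at €145.00 = 1095.3 (feasible in tier 1): TC = 52,000×€145.00 + (52,000/1095.3)×368 + (1095.3/2)×0.22×€145.00 = €7,574,941.05.
EOQ at €144.20 = 1098.4 < 6400, so use break Q=6400: TC = 52,000×€144.20 + (52,000/6400.0)×368 + (6400.0/2)×0.22×€144.20 = €7,602,906.80.
Lowest total cost among the candidates is at Q = 1095.3.

TC* ≈ €7,574,941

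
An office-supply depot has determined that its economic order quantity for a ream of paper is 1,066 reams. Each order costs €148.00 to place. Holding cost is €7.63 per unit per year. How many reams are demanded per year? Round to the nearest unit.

D ≈ 29,292 reams per year

The basic EOQ model gives Q* = √(2DS/H); rearrange for the unknown.
From Q* = √(2DS/H): D = Q*²H / (2S) = 1,066² × 7.63 / (2 × 148) = 29291.879.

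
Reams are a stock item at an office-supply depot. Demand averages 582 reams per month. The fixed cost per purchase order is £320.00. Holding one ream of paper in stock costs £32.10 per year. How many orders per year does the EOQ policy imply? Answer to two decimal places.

N ≈ 18.72 orders per year

Annual demand D = 582 × 12 = 6,984.
EOQ = √(2DS/H) = √(2 × 6,984 × 320 / 32.1) ≈ 373.16.
Orders per year = D / Q* = 6,984 / 373.16 ≈ 18.716.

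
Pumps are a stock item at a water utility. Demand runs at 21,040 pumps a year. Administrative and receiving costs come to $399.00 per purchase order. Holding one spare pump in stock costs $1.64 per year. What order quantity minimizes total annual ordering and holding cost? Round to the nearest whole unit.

EOQ = √(2DS / H) = √(2 × 21,040 × 399 / 1.64).
= √(16,789,920 / 1.64) = √10,237,756.0976 ≈ 3199.649.

Q* ≈ 3,200 pumps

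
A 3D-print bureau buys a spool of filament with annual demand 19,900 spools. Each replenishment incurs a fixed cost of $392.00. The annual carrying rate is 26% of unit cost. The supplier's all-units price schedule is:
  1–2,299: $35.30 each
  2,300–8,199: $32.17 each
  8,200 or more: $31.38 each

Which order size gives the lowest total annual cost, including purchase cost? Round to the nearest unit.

Holding cost per unit per year at price C is H = 0.26·C.
For each price level, check whether its EOQ is feasible; otherwise the best quantity at that price is the breakpoint.
EOQ at $35.30 = 1303.8 (feasible in tier 1): TC = 19,900×$35.30 + (19,900/1303.8)×392 + (1303.8/2)×0.26×$35.30 = $714,436.26.
EOQ at $32.17 = 1365.8 < 2300, so use break Q=2300: TC = 19,900×$32.17 + (19,900/2300.0)×392 + (2300.0/2)×0.26×$32.17 = $653,193.48.
EOQ at $31.38 = 1382.8 < 8200, so use break Q=8200: TC = 19,900×$31.38 + (19,900/8200.0)×392 + (8200.0/2)×0.26×$31.38 = $658,864.40.
Lowest total cost is $653,193.48 at Q = 2300.0.

Q* ≈ 2,300 spools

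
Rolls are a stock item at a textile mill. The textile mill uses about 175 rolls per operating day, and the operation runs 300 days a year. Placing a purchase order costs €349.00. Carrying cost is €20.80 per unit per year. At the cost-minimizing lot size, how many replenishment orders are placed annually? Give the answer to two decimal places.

N ≈ 39.55 orders per year

Annual demand D = 175 × 300 = 52,500.
EOQ = √(2DS/H) = √(2 × 52,500 × 349 / 20.8) ≈ 1327.32.
Orders per year = D / Q* = 52,500 / 1327.32 ≈ 39.553.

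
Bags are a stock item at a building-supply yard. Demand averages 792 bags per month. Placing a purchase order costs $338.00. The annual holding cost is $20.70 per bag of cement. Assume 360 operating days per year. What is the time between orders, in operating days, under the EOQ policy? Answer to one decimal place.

Annual demand D = 792 × 12 = 9,504.
The optimal lot size = √(2DS/H) = √(2 × 9,504 × 338 / 20.7) ≈ 557.11.
Cycle time = Q*/D × 360 = 557.11 / 9,504 × 360 ≈ 21.103 days.

T ≈ 21.1 days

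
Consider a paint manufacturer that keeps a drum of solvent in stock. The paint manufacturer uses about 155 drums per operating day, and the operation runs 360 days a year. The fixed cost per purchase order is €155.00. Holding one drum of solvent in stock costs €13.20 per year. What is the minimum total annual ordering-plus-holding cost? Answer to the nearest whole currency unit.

TC* ≈ €15,111

Annual demand D = 155 × 360 = 55,800.
EOQ = √(2DS/H) = √(2 × 55,800 × 155 / 13.2) ≈ 1144.75.
At the optimum the two cost components are equal, so total cost = 2·(Q*/2)H = Q*·H.
Minimum total = √(2DSH) = √(2 × 55,800 × 155 × 13.2) ≈ 15110.711.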